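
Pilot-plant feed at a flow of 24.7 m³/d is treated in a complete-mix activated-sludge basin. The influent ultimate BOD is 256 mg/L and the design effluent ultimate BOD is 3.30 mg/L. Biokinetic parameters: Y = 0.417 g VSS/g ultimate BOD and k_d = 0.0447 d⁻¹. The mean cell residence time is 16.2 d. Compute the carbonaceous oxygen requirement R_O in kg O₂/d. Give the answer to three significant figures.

R_O ≈ 4.10 kg O₂/d

Correct the yield for decay: Y_obs = Y/(1 + k_d θ_c) = 0.417 / (1 + 0.0447 × 16.2) = 0.417 / 1.724 = 0.2419.
Mass of ultimate BOD removed per day: Q(S₀ − S) = 24.7 × 252.7 g/m³ = 6.242 kg/d.
P_X = Y_obs·Q·(S₀ − S) = 0.2419 × 6.242 = 1.510 kg VSS/d.
R_O = Q·(S₀ − S) − 1.42·P_X = 6.242 − 1.42 × 1.510 = 4.098 kg O₂/d.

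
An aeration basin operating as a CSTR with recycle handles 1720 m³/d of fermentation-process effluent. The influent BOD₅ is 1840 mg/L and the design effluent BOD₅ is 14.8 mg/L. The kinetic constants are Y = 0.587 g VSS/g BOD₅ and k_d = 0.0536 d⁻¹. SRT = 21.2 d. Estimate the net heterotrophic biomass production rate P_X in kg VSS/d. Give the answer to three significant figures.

P_X ≈ 863 kg VSS/d

Y_obs = Y / (1 + k_d θ_c) = 0.587 / (1 + 0.0536 × 21.2) = 0.587 / 2.136 = 0.2748.
Q·(S₀ − S) = 1720 × (1840 − 14.8) × 10⁻³ = 3139 kg/d removed.
P_X = Y_obs · Q(S₀ − S) = 0.2748 × 3139 = 862.6 kg VSS/d.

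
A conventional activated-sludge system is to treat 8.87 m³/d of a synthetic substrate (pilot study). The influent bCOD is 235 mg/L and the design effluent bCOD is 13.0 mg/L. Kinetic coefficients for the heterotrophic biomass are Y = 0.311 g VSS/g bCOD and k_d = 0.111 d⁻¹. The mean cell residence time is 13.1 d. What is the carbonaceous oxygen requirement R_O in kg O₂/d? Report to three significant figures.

R_O ≈ 1.61 kg O₂/d

Y_obs = Y / (1 + k_d θ_c) = 0.311 / (1 + 0.111 × 13.1) = 0.311 / 2.454 = 0.1267.
Q·(S₀ − S) = 8.87 × (235 − 13.0) × 10⁻³ = 1.969 kg/d removed.
Biomass synthesised: P_X = Y_obs × 1.969 = 0.2495 kg VSS/d.
R_O = Q·ΔS − 1.42 P_X = 1.969 − 0.3544 = 1.615 kg O₂/d.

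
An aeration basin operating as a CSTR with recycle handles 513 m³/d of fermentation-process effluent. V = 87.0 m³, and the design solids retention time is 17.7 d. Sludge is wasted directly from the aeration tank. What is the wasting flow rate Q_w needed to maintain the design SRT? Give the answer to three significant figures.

With mixed-liquor wasting, θ_c = V/Q_w, so Q_w = V/θ_c = 87.00/17.7 = 4.915 m³/d.

Q_w ≈ 4.92 m³/d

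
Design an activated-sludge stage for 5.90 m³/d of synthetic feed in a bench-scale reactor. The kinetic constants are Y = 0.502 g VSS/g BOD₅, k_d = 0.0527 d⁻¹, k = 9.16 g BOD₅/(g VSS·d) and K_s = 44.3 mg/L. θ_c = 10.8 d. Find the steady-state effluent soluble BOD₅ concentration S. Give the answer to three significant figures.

S ≈ 1.45 mg/L

From the Monod/SRT balance for a CMAS, S = K_s·(1+k_d θ_c)/[θ_c·(Y k − k_d) − 1] = 44.3 × (1 + 0.0527 × 10.8) / [10.8 × (0.502 × 9.16 − 0.0527) − 1] = 69.51 / 48.09 = 1.445 mg/L.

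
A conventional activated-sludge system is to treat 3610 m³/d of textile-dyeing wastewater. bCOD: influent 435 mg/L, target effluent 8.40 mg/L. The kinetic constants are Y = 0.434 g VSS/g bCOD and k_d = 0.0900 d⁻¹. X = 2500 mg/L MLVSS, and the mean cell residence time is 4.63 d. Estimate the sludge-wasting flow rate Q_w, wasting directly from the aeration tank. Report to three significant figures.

Q_w ≈ 189 m³/d

Steady-state biomass mass balance: V·X·(1 + k_d·θ_c) = Y·Q·(S₀ − S)·θ_c, so V = 0.434 × 3610 × (435 − 8.40) × 4.63 / [2500 × (1 + 0.0900 × 4.63)] = 3.09×10^6 / 3542 = 873.7 m³.
Wasting from the aeration tank: Q_w = V / θ_c = 873.7 / 4.63 = 188.7 m³/d.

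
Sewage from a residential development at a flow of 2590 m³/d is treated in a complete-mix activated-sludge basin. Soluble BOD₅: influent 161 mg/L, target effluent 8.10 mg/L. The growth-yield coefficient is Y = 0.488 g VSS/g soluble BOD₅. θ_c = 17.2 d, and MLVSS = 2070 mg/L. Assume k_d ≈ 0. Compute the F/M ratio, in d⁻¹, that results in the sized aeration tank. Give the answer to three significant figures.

F/M ≈ 0.125 d⁻¹

Biomass mass balance (decay neglected): V·X = Y·Q·(S₀ − S)·θ_c, so V = 0.488 × 2590 × (161 − 8.10) × 17.2 / 2070 = 1606 m³.
Food-to-microorganism ratio F/M = Q S₀ / (V X) = 2590 × 161 / (1606 × 2070) = 0.1254 d⁻¹.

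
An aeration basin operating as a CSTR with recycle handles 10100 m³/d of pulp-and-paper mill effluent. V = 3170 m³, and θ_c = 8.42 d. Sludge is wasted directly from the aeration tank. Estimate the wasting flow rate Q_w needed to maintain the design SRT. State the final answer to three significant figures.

For wasting at MLVSS concentration, Q_w = V/θ_c = 3170/8.42 = 376.5 m³/d.

Q_w ≈ 376 m³/d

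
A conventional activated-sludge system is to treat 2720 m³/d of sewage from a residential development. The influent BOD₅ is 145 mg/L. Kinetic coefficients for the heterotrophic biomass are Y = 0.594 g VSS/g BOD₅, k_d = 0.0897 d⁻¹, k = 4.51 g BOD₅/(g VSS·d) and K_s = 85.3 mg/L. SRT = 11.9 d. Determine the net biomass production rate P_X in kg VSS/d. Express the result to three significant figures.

P_X ≈ 109 kg VSS/d

From the Monod/SRT balance for a CMAS, S = K_s·(1+k_d θ_c)/[θ_c·(Y k − k_d) − 1] = 85.3 × (1 + 0.0897 × 11.9) / [11.9 × (0.594 × 4.51 − 0.0897) − 1] = 176.4 / 29.81 = 5.915 mg/L.
Observed yield with endogenous decay: Y_obs = Y / (1 + k_d·θ_c) = 0.594 / (1 + 0.0897 × 11.9) = 0.594 / 2.067 = 0.2873 g VSS/g BOD₅.
Mass of BOD₅ removed per day: Q(S₀ − S) = 2720 × 139.1 g/m³ = 378.3 kg/d.
Biomass produced: P_X = Y_obs·Q·ΔS = 0.2873 × 378.3 ≈ 108.7 kg VSS/d.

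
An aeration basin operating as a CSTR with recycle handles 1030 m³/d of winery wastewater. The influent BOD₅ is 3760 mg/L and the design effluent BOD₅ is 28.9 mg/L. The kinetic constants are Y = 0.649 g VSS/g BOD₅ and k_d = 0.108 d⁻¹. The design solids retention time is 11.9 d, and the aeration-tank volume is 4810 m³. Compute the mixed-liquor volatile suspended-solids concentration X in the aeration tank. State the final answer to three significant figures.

Solving the biomass balance for X: X = Y Q (S₀−S) θ_c / [V (1+k_d θ_c)] = 0.649 × 1030 × (3760 − 28.9) × 11.9 / [4810 × (1 + 0.108 × 11.9)] = 2700 mg/L.

X ≈ 2700 mg/L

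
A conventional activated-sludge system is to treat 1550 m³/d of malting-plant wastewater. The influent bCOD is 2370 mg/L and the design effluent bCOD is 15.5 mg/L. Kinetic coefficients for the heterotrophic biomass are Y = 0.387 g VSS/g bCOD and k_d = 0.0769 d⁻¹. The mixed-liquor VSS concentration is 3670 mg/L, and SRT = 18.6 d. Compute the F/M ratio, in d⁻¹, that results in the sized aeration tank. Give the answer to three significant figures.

F/M ≈ 0.340 d⁻¹

From the SRT design equation V = Y Q (S₀−S) θ_c / [X (1 + k_d θ_c)] = 0.387 × 1550 × (2370 − 15.5) × 18.6 / [3670 × (1 + 0.0769 × 18.6)] = 2.63×10^7 / 8919 = 2945 m³.
F/M = applied load / biomass = Q·S₀/(V·X) = 1550 × 2370 / (2945 × 3670) = 0.3399 d⁻¹.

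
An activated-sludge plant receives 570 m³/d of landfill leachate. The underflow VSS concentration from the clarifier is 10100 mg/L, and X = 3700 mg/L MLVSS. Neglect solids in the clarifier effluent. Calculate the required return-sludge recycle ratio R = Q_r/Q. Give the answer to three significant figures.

R = Q_r/Q = X/(X_r − X) = 3700 / (10100 − 3700) = 0.5781.

R ≈ 0.578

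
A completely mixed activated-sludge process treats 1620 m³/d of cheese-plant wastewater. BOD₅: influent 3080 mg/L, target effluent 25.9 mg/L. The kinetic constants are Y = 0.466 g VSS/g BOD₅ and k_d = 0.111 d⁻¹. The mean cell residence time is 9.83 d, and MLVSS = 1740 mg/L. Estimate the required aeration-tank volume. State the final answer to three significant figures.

V ≈ 6230 m³

Rearranging the biomass balance for a CMAS with decay, V = Y·Q·ΔS·θ_c / [X·(1+k_d θ_c)] = 0.466 × 1620 × (3080 − 25.9) × 9.83 / [1740 × (1 + 0.111 × 9.83)] = 2.27×10^7 / 3639 = 6229 m³.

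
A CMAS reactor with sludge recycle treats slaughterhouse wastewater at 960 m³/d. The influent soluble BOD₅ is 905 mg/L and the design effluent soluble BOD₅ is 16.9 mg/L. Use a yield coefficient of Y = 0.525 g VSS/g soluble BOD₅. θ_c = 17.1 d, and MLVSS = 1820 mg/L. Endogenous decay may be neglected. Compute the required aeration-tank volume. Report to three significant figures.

Biomass mass balance (decay neglected): V·X = Y·Q·(S₀ − S)·θ_c, so V = 0.525 × 960 × (905 − 16.9) × 17.1 / 1820 = 4205 m³.

V ≈ 4210 m³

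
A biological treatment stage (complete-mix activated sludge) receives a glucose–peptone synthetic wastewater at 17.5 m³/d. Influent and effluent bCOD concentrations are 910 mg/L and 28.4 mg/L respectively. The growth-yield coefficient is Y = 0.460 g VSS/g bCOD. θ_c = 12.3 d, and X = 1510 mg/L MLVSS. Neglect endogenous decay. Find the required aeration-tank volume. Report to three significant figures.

V ≈ 57.8 m³

V·X = Y·Q·ΔS·θ_c gives V = 0.460 × 17.5 × (910 − 28.4) × 12.3 / 1510 = 57.81 m³.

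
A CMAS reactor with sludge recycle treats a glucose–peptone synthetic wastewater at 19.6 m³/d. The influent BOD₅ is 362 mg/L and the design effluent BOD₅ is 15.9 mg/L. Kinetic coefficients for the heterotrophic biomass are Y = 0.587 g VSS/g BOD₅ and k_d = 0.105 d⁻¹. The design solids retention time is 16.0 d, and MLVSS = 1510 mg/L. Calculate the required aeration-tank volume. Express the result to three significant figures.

From the SRT design equation V = Y Q (S₀−S) θ_c / [X (1 + k_d θ_c)] = 0.587 × 19.6 × (362 − 15.9) × 16.0 / [1510 × (1 + 0.105 × 16.0)] = 6.37×10^4 / 4047 = 15.74 m³.

V ≈ 15.7 m³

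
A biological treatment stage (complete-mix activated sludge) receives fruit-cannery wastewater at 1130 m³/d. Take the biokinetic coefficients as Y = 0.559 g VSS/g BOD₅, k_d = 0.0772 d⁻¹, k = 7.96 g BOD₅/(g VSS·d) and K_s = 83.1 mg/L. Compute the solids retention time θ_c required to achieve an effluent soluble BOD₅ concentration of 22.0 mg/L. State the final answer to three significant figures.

θ_c ≈ 1.17 d

At the target effluent, Y k S/(K_s+S) = 0.559×7.96×22.0/105.1 = 0.9314 d⁻¹.
θ_c = 1/(μ − k_d) = 1/(0.9314 − 0.0772) = 1/0.8542 = 1.171 d.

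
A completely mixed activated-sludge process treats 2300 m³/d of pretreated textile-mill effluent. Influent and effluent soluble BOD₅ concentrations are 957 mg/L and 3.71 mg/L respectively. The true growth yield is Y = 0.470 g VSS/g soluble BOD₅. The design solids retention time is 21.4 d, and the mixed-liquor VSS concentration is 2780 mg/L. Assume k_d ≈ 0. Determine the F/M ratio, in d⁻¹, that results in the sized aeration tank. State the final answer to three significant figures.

F/M ≈ 0.0998 d⁻¹

Biomass mass balance (decay neglected): V·X = Y·Q·(S₀ − S)·θ_c, so V = 0.470 × 2300 × (957 − 3.71) × 21.4 / 2780 = 7933 m³.
F/M = applied load / biomass = Q·S₀/(V·X) = 2300 × 957 / (7933 × 2780) = 0.09981 d⁻¹.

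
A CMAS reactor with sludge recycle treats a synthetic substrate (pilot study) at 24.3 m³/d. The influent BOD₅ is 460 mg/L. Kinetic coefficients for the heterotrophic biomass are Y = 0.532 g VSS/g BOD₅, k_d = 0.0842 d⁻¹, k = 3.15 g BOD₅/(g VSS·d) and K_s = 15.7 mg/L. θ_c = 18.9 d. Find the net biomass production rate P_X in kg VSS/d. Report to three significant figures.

Effluent substrate depends only on kinetics and SRT: S = K_s(1 + k_d θ_c) / [θ_c(Yk − k_d) − 1] = 15.7 × (1 + 0.0842 × 18.9) / [18.9 × (0.532 × 3.15 − 0.0842) − 1] = 40.68 / 29.08 = 1.399 mg/L.
Correct the yield for decay: Y_obs = Y/(1 + k_d θ_c) = 0.532 / (1 + 0.0842 × 18.9) = 0.532 / 2.591 = 0.2053.
Mass of BOD₅ removed per day: Q(S₀ − S) = 24.3 × 458.6 g/m³ = 11.14 kg/d.
Biomass produced: P_X = Y_obs·Q·ΔS = 0.2053 × 11.14 ≈ 2.288 kg VSS/d.

P_X ≈ 2.29 kg VSS/d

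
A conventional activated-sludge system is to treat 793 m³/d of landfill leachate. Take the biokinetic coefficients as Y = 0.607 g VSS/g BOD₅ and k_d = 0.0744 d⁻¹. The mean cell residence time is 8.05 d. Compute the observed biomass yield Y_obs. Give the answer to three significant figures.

The observed yield is Y_obs = Y/(1 + k_d·θ_c) = 0.607 / (1 + 0.0744 × 8.05) = 0.607 / 1.599 = 0.3796 g VSS per g BOD₅ removed.

Y_obs ≈ 0.380 g VSS/g BOD₅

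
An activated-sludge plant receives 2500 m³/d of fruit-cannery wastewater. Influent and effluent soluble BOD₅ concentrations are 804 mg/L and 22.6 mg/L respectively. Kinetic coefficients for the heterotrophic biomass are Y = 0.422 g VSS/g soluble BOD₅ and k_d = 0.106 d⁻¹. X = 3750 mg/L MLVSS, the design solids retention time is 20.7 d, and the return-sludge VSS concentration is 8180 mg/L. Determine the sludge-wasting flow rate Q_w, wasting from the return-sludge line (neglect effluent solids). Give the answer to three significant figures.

Rearranging the biomass balance for a CMAS with decay, V = Y·Q·ΔS·θ_c / [X·(1+k_d θ_c)] = 0.422 × 2500 × (804 − 22.6) × 20.7 / [3750 × (1 + 0.106 × 20.7)] = 1.71×10^7 / 11978 = 1425 m³.
θ_c = V·X/(Q_w·X_r) when wasting from the recycle, so Q_w = V·X/(θ_c·X_r) = 1425 × 3750 / (20.7 × 8180) = 31.55 m³/d.

Q_w ≈ 31.6 m³/d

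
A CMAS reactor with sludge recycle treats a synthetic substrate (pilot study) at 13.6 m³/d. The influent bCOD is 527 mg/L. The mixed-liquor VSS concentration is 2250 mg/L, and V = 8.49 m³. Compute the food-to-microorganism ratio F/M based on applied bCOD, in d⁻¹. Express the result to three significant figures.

Food-to-microorganism ratio F/M = Q S₀ / (V X) = 13.6 × 527 / (8.490 × 2250) = 0.3752 d⁻¹.

F/M ≈ 0.375 d⁻¹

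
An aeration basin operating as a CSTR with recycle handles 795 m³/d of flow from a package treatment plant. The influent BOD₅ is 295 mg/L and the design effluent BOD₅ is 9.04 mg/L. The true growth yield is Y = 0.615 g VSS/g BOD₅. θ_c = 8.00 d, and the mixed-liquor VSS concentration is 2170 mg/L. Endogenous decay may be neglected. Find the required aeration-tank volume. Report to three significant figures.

V ≈ 515 m³

With k_d = 0 the design equation reduces to V = Y Q (S₀−S) θ_c / X = 0.615 × 795 × (295 − 9.04) × 8.00 / 2170 = 515.4 m³.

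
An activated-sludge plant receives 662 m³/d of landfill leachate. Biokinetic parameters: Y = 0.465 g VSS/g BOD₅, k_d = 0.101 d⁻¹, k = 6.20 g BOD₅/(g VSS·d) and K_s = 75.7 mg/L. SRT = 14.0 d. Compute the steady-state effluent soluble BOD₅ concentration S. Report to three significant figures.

From the Monod/SRT balance for a CMAS, S = K_s·(1+k_d θ_c)/[θ_c·(Y k − k_d) − 1] = 75.7 × (1 + 0.101 × 14.0) / [14.0 × (0.465 × 6.20 − 0.101) − 1] = 182.7 / 37.95 = 4.816 mg/L.

S ≈ 4.82 mg/L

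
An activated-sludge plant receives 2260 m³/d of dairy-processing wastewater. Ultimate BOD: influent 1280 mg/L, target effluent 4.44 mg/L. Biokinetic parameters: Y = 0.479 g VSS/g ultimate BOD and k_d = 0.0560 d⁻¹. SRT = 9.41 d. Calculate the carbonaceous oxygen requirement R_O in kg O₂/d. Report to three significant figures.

The observed yield is Y_obs = Y/(1 + k_d·θ_c) = 0.479 / (1 + 0.0560 × 9.41) = 0.479 / 1.527 = 0.3137 g VSS per g ultimate BOD removed.
ΔS = 1280 − 4.44 = 1276 mg/L, so the substrate removal rate is 2260 × 1276/1000 = 2883 kg ultimate BOD/d.
Biomass synthesised: P_X = Y_obs × 2883 = 904.3 kg VSS/d.
R_O = Q·ΔS − 1.42 P_X = 2883 − 1284 = 1599 kg O₂/d.

R_O ≈ 1600 kg O₂/d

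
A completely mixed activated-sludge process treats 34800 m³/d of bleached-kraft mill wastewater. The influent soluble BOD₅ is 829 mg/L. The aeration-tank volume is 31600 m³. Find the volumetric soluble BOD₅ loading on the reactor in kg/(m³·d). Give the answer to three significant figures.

L_v ≈ 0.913 kg soluble BOD₅/(m³·d)

L_v = Q S₀ / V = 34800 × 829 × 10⁻³ / 31600 = 0.9129 kg/(m³·d).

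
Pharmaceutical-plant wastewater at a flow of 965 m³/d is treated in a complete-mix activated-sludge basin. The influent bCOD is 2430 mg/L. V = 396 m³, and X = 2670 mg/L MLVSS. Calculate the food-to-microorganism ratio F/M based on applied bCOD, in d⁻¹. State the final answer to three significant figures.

F/M = applied load / biomass = Q·S₀/(V·X) = 965 × 2430 / (396.0 × 2670) = 2.218 d⁻¹.

F/M ≈ 2.22 d⁻¹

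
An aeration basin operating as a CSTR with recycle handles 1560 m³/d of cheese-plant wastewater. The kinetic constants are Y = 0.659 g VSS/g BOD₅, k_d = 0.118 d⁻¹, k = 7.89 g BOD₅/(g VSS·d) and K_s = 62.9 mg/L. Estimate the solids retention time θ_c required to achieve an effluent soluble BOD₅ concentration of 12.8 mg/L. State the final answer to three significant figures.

At the target effluent, Y k S/(K_s+S) = 0.659×7.89×12.8/75.70 = 0.8792 d⁻¹.
1/θ_c = 0.8792 − 0.118 = 0.7612 d⁻¹, so θ_c = 1.314 d.

θ_c ≈ 1.31 d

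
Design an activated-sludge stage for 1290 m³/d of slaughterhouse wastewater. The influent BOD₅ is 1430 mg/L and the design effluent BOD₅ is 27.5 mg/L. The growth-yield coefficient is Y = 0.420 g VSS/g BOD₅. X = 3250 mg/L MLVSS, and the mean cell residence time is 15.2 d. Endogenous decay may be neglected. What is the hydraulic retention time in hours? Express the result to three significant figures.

V·X = Y·Q·ΔS·θ_c gives V = 0.420 × 1290 × (1430 − 27.5) × 15.2 / 3250 = 3554 m³.
τ = V/Q = 3554/1290 = 2.755 d, or 66.12 h.

τ ≈ 66.1 h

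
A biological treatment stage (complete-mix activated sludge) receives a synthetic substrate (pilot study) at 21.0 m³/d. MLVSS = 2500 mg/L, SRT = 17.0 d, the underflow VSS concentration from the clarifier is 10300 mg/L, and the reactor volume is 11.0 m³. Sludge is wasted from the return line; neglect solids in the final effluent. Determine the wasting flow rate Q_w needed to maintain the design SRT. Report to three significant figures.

Q_w = (V·X)/(θ_c X_r) = 11.00 × 2500 / (17.0 × 10300) = 0.1571 m³/d.

Q_w ≈ 0.157 m³/d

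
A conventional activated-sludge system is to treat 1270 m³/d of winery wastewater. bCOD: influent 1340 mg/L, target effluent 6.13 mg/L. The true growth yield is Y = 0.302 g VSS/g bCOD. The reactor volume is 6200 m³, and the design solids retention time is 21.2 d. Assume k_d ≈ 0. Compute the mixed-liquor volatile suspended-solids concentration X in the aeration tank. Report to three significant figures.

X = Y·Q·ΔS·θ_c / V = 0.302 × 1270 × (1340 − 6.13) × 21.2 / 6200 = 1749 mg/L.

X ≈ 1750 mg/L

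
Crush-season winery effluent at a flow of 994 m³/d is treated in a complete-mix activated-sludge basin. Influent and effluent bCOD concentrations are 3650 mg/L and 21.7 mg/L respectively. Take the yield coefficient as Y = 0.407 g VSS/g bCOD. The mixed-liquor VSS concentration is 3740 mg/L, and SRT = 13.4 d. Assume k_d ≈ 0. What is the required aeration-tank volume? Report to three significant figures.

V·X = Y·Q·ΔS·θ_c gives V = 0.407 × 994 × (3650 − 21.7) × 13.4 / 3740 = 5259 m³.

V ≈ 5260 m³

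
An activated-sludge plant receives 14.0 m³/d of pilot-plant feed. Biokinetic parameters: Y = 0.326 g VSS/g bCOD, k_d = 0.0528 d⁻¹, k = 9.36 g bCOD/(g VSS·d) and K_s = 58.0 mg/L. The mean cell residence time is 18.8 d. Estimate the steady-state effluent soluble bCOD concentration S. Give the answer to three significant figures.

S ≈ 2.09 mg/L

From the Monod/SRT balance for a CMAS, S = K_s·(1+k_d θ_c)/[θ_c·(Y k − k_d) − 1] = 58.0 × (1 + 0.0528 × 18.8) / [18.8 × (0.326 × 9.36 − 0.0528) − 1] = 115.6 / 55.37 = 2.087 mg/L.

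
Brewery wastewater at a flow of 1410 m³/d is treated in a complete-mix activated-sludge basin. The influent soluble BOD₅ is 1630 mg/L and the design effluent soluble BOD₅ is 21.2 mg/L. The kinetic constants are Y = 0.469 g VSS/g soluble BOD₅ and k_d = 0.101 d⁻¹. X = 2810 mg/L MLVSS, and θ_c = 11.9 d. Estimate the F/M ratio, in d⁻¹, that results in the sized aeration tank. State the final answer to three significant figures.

Rearranging the biomass balance for a CMAS with decay, V = Y·Q·ΔS·θ_c / [X·(1+k_d θ_c)] = 0.469 × 1410 × (1630 − 21.2) × 11.9 / [2810 × (1 + 0.101 × 11.9)] = 1.27×10^7 / 6187 = 2046 m³.
F/M = Q·S₀ / (V·X) = 1410 × 1630 / (2046 × 2810) = 0.3997 g soluble BOD₅·(g VSS·d)⁻¹.

F/M ≈ 0.400 d⁻¹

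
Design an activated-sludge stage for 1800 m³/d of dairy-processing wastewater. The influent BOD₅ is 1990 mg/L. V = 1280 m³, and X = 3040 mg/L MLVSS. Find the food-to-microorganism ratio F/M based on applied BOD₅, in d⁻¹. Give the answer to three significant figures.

Food-to-microorganism ratio F/M = Q S₀ / (V X) = 1800 × 1990 / (1280 × 3040) = 0.9205 d⁻¹.

F/M ≈ 0.921 d⁻¹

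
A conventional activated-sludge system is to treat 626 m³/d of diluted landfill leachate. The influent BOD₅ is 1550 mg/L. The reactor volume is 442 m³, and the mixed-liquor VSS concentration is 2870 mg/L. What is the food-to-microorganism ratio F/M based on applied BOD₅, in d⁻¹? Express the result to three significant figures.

F/M = Q·S₀ / (V·X) = 626 × 1550 / (442.0 × 2870) = 0.7649 g BOD₅·(g VSS·d)⁻¹.

F/M ≈ 0.765 d⁻¹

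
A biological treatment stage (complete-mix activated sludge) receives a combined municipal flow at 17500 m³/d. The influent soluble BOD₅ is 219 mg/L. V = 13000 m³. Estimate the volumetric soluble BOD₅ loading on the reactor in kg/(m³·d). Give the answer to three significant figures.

L_v = Q S₀ / V = 17500 × 219 × 10⁻³ / 13000 = 0.2948 kg/(m³·d).

L_v ≈ 0.295 kg soluble BOD₅/(m³·d)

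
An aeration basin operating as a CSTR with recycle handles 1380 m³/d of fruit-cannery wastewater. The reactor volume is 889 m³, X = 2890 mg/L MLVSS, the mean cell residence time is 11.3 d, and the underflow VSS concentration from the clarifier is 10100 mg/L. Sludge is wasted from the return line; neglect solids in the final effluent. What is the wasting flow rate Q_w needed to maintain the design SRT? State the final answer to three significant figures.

θ_c = V·X/(Q_w·X_r) when wasting from the recycle, so Q_w = V·X/(θ_c·X_r) = 889.0 × 2890 / (11.3 × 10100) = 22.51 m³/d.

Q_w ≈ 22.5 m³/d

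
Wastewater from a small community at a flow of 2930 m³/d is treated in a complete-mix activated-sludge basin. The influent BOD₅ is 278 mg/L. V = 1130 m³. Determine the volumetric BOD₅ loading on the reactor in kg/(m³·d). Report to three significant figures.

L_v = Q S₀ / V = 2930 × 278 × 10⁻³ / 1130 = 0.7208 kg/(m³·d).

L_v ≈ 0.721 kg BOD₅/(m³·d)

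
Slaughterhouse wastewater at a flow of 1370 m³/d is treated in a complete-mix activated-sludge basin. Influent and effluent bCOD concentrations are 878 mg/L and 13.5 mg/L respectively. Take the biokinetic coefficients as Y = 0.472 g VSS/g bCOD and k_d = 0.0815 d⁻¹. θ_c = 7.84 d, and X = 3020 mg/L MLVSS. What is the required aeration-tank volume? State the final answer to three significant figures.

Rearranging the biomass balance for a CMAS with decay, V = Y·Q·ΔS·θ_c / [X·(1+k_d θ_c)] = 0.472 × 1370 × (878 − 13.5) × 7.84 / [3020 × (1 + 0.0815 × 7.84)] = 4.38×10^6 / 4950 = 885.5 m³.

V ≈ 885 m³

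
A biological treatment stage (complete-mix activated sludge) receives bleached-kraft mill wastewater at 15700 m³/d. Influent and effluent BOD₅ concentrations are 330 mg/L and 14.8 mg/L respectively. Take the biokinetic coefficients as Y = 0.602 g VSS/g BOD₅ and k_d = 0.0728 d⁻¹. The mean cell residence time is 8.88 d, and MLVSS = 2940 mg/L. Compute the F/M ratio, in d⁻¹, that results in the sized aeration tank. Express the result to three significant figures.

F/M ≈ 0.322 d⁻¹

From the SRT design equation V = Y Q (S₀−S) θ_c / [X (1 + k_d θ_c)] = 0.602 × 15700 × (330 − 14.8) × 8.88 / [2940 × (1 + 0.0728 × 8.88)] = 2.65×10^7 / 4841 = 5465 m³.
F/M = Q·S₀ / (V·X) = 15700 × 330 / (5465 × 2940) = 0.3225 g BOD₅·(g VSS·d)⁻¹.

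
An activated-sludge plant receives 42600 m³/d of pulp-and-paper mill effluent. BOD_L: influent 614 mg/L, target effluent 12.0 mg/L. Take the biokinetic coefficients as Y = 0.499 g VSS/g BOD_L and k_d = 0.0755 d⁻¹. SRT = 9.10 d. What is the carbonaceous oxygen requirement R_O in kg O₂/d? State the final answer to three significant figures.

R_O ≈ 14900 kg O₂/d

Y_obs = Y / (1 + k_d θ_c) = 0.499 / (1 + 0.0755 × 9.10) = 0.499 / 1.687 = 0.2958.
Mass of BOD_L removed per day: Q(S₀ − S) = 42600 × 602.0 g/m³ = 25645 kg/d.
Net sludge production P_X = 0.2958 × 25645 = 7585 kg VSS/d.
R_O = Q·ΔS − 1.42 P_X = 25645 − 10771 = 14874 kg O₂/d.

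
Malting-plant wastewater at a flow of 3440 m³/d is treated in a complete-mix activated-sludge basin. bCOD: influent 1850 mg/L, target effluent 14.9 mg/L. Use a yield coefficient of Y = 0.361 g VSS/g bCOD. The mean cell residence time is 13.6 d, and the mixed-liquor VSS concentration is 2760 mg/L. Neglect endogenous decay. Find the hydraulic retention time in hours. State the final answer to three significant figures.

τ ≈ 78.3 h

With k_d = 0 the design equation reduces to V = Y Q (S₀−S) θ_c / X = 0.361 × 3440 × (1850 − 14.9) × 13.6 / 2760 = 11229 m³.
Hydraulic retention time τ = V/Q = 11229 / 3440 = 3.264 d = 78.34 h.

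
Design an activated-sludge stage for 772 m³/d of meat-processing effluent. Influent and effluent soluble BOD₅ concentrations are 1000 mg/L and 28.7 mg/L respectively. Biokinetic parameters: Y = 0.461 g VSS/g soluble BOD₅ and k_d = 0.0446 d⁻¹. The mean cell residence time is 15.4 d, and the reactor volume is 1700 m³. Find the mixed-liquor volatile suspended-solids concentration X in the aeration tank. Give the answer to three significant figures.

X ≈ 1860 mg/L

Solving the biomass balance for X: X = Y Q (S₀−S) θ_c / [V (1+k_d θ_c)] = 0.461 × 772 × (1000 − 28.7) × 15.4 / [1700 × (1 + 0.0446 × 15.4)] = 1856 mg/L.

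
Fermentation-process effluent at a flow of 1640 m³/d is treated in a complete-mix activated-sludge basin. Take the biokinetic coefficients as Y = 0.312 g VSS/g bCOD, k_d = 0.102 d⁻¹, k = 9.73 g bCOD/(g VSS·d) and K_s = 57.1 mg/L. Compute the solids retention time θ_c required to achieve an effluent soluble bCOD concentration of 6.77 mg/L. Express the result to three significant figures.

θ_c ≈ 4.55 d

At the target effluent, Y k S/(K_s+S) = 0.312×9.73×6.77/63.87 = 0.3218 d⁻¹.
θ_c = 1/(μ − k_d) = 1/(0.3218 − 0.102) = 1/0.2198 = 4.550 d.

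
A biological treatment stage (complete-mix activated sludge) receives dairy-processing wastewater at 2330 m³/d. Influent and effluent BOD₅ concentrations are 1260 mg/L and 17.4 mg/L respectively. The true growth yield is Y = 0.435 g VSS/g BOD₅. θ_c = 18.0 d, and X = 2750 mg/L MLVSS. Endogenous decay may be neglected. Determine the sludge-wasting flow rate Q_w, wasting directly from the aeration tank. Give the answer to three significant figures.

Q_w ≈ 458 m³/d

With k_d = 0 the design equation reduces to V = Y Q (S₀−S) θ_c / X = 0.435 × 2330 × (1260 − 17.4) × 18.0 / 2750 = 8244 m³.
For wasting at MLVSS concentration, Q_w = V/θ_c = 8244/18.0 = 458.0 m³/d.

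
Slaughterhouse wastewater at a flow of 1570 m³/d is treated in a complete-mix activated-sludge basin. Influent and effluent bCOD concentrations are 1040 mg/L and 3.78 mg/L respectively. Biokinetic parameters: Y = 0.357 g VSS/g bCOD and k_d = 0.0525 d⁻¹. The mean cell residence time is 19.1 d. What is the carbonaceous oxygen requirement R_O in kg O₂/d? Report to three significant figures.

Y_obs = Y / (1 + k_d θ_c) = 0.357 / (1 + 0.0525 × 19.1) = 0.357 / 2.003 = 0.1783.
Mass of bCOD removed per day: Q(S₀ − S) = 1570 × 1036 g/m³ = 1627 kg/d.
Net sludge production P_X = 0.1783 × 1627 = 290.0 kg VSS/d.
Carbonaceous O₂ demand = substrate oxidised − cell-mass equivalent = 1627 − 1.42 × 290.0 = 1215 kg O₂/d.

R_O ≈ 1220 kg O₂/d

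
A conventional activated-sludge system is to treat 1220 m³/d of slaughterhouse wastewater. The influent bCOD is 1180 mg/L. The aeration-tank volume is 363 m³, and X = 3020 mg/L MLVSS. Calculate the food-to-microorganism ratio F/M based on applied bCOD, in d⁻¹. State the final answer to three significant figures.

F/M ≈ 1.31 d⁻¹

Food-to-microorganism ratio F/M = Q S₀ / (V X) = 1220 × 1180 / (363.0 × 3020) = 1.313 d⁻¹.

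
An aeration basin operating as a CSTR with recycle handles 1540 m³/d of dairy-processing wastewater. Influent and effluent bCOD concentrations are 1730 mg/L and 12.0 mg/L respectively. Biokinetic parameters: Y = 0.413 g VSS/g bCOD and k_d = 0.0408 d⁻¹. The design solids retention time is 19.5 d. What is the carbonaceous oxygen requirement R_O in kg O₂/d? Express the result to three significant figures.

R_O ≈ 1780 kg O₂/d

Observed yield with endogenous decay: Y_obs = Y / (1 + k_d·θ_c) = 0.413 / (1 + 0.0408 × 19.5) = 0.413 / 1.796 = 0.2300 g VSS/g bCOD.
ΔS = 1730 − 12.0 = 1718 mg/L, so the substrate removal rate is 1540 × 1718/1000 = 2646 kg bCOD/d.
Net sludge production P_X = 0.2300 × 2646 = 608.5 kg VSS/d.
R_O = Q·(S₀ − S) − 1.42·P_X = 2646 − 1.42 × 608.5 = 1782 kg O₂/d.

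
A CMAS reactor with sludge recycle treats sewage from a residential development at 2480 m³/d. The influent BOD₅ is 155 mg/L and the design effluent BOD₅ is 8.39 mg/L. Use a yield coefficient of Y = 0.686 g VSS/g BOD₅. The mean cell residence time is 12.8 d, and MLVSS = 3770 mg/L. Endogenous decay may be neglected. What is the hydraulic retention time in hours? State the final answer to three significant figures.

V·X = Y·Q·ΔS·θ_c gives V = 0.686 × 2480 × (155 − 8.39) × 12.8 / 3770 = 846.9 m³.
Hydraulic retention time τ = V/Q = 846.9 / 2480 = 0.3415 d = 8.195 h.

τ ≈ 8.20 h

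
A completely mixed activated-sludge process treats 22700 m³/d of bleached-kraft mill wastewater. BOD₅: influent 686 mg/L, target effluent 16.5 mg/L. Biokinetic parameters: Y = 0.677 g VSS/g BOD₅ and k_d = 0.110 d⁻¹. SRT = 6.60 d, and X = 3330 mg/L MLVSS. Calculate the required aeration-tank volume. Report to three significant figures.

From the SRT design equation V = Y Q (S₀−S) θ_c / [X (1 + k_d θ_c)] = 0.677 × 22700 × (686 − 16.5) × 6.60 / [3330 × (1 + 0.110 × 6.60)] = 6.79×10^7 / 5748 = 11815 m³.

V ≈ 11800 m³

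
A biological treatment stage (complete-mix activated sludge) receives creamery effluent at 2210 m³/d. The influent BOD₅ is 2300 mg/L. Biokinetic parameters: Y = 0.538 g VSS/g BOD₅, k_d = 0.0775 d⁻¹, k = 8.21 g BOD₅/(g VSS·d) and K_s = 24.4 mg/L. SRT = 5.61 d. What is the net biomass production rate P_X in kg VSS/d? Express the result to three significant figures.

P_X ≈ 1900 kg VSS/d

From the Monod/SRT balance for a CMAS, S = K_s·(1+k_d θ_c)/[θ_c·(Y k − k_d) − 1] = 24.4 × (1 + 0.0775 × 5.61) / [5.61 × (0.538 × 8.21 − 0.0775) − 1] = 35.01 / 23.34 = 1.500 mg/L.
Correct the yield for decay: Y_obs = Y/(1 + k_d θ_c) = 0.538 / (1 + 0.0775 × 5.61) = 0.538 / 1.435 = 0.3750.
ΔS = 2300 − 1.50 = 2298 mg/L, so the substrate removal rate is 2210 × 2298/1000 = 5080 kg BOD₅/d.
Net biomass production P_X = Y_obs × Q·(S₀ − S) = 0.3750 × 5080 = 1905 kg VSS/d.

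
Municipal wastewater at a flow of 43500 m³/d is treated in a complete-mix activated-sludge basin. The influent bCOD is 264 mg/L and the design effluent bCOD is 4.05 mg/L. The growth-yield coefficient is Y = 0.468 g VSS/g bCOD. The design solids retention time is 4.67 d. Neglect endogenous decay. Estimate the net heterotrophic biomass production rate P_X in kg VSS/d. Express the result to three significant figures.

P_X ≈ 5290 kg VSS/d

With endogenous decay neglected, the observed yield equals the true yield: Y_obs = Y = 0.468 g VSS/g bCOD.
Q·(S₀ − S) = 43500 × (264 − 4.05) × 10⁻³ = 11308 kg/d removed.
Net biomass production P_X = Y_obs × Q·(S₀ − S) = 0.4680 × 11308 = 5292 kg VSS/d.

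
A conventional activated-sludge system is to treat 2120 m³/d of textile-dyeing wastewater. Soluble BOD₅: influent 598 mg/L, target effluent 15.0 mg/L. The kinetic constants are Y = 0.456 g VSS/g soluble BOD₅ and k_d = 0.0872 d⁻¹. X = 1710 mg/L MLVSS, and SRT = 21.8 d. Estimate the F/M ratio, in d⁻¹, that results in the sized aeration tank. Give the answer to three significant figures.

Steady-state biomass mass balance: V·X·(1 + k_d·θ_c) = Y·Q·(S₀ − S)·θ_c, so V = 0.456 × 2120 × (598 − 15.0) × 21.8 / [1710 × (1 + 0.0872 × 21.8)] = 1.23×10^7 / 4961 = 2477 m³.
Food-to-microorganism ratio F/M = Q S₀ / (V X) = 2120 × 598 / (2477 × 1710) = 0.2993 d⁻¹.

F/M ≈ 0.299 d⁻¹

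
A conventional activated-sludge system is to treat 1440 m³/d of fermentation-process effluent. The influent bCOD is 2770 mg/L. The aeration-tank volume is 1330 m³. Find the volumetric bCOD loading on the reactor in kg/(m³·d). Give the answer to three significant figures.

L_v = Q S₀ / V = 1440 × 2770 × 10⁻³ / 1330 = 2.999 kg/(m³·d).

L_v ≈ 3.00 kg bCOD/(m³·d)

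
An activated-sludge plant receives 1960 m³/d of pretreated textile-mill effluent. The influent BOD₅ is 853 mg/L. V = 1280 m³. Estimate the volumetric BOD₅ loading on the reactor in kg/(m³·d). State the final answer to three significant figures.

L_v ≈ 1.31 kg BOD₅/(m³·d)

L_v = Q S₀ / V = 1960 × 853 × 10⁻³ / 1280 = 1.306 kg/(m³·d).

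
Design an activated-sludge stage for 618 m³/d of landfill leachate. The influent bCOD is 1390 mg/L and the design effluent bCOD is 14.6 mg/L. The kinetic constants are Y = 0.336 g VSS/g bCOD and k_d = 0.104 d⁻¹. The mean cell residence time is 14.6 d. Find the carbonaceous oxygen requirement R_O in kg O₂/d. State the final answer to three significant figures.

Observed yield with endogenous decay: Y_obs = Y / (1 + k_d·θ_c) = 0.336 / (1 + 0.104 × 14.6) = 0.336 / 2.518 = 0.1334 g VSS/g bCOD.
Mass of bCOD removed per day: Q(S₀ − S) = 618 × 1375 g/m³ = 850.0 kg/d.
P_X = Y_obs·Q·(S₀ − S) = 0.1334 × 850.0 = 113.4 kg VSS/d.
Carbonaceous O₂ demand = substrate oxidised − cell-mass equivalent = 850.0 − 1.42 × 113.4 = 689.0 kg O₂/d.

R_O ≈ 689 kg O₂/d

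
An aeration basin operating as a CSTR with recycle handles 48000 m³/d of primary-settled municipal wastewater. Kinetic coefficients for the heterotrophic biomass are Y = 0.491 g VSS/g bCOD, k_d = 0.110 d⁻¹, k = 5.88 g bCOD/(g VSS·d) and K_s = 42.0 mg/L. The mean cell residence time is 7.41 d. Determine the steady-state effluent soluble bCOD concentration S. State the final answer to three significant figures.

S ≈ 3.89 mg/L

From the Monod/SRT balance for a CMAS, S = K_s·(1+k_d θ_c)/[θ_c·(Y k − k_d) − 1] = 42.0 × (1 + 0.110 × 7.41) / [7.41 × (0.491 × 5.88 − 0.110) − 1] = 76.23 / 19.58 = 3.894 mg/L.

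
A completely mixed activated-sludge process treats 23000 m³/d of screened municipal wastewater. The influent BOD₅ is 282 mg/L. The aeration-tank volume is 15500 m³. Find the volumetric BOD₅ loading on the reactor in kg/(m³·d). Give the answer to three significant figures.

Applied BOD₅ load per unit volume = Q·S₀/V = (23000 × 282/1000)/15500 = 0.4185 kg BOD₅·m⁻³·d⁻¹.

L_v ≈ 0.418 kg BOD₅/(m³·d)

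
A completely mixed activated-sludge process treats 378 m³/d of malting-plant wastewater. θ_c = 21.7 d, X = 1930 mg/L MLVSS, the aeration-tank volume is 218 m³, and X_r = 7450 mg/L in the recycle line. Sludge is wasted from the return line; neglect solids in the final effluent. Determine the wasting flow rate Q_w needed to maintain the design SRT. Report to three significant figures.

Q_w ≈ 2.60 m³/d

θ_c = V·X/(Q_w·X_r) when wasting from the recycle, so Q_w = V·X/(θ_c·X_r) = 218.0 × 1930 / (21.7 × 7450) = 2.603 m³/d.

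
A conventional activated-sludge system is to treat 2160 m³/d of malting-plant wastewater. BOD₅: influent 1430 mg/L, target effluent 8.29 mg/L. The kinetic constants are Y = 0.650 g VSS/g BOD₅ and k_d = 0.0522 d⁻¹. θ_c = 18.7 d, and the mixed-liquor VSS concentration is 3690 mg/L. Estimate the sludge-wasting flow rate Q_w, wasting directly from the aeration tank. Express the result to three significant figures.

Q_w ≈ 274 m³/d

From the SRT design equation V = Y Q (S₀−S) θ_c / [X (1 + k_d θ_c)] = 0.650 × 2160 × (1430 − 8.29) × 18.7 / [3690 × (1 + 0.0522 × 18.7)] = 3.73×10^7 / 7292 = 5119 m³.
For wasting at MLVSS concentration, Q_w = V/θ_c = 5119/18.7 = 273.7 m³/d.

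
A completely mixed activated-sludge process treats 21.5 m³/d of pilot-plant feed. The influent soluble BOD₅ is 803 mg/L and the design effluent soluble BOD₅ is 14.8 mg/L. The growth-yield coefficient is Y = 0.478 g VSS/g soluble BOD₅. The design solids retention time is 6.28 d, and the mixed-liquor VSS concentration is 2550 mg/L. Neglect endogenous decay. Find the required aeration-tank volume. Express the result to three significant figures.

With k_d = 0 the design equation reduces to V = Y Q (S₀−S) θ_c / X = 0.478 × 21.5 × (803 − 14.8) × 6.28 / 2550 = 19.95 m³.

V ≈ 19.9 m³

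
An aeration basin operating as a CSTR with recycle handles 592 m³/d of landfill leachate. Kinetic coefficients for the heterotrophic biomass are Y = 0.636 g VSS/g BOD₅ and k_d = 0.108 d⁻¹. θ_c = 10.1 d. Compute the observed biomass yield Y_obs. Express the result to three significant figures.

Y_obs = Y / (1 + k_d θ_c) = 0.636 / (1 + 0.108 × 10.1) = 0.636 / 2.091 = 0.3042.

Y_obs ≈ 0.304 g VSS/g BOD₅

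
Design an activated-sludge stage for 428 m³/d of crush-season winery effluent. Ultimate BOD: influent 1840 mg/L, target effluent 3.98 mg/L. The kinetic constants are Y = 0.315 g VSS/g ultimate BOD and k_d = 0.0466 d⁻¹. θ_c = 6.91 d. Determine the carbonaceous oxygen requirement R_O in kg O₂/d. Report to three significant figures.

Y_obs = Y / (1 + k_d θ_c) = 0.315 / (1 + 0.0466 × 6.91) = 0.315 / 1.322 = 0.2383.
Q·(S₀ − S) = 428 × (1840 − 3.98) × 10⁻³ = 785.8 kg/d removed.
Net sludge production P_X = 0.2383 × 785.8 = 187.2 kg VSS/d.
R_O = Q·(S₀ − S) − 1.42·P_X = 785.8 − 1.42 × 187.2 = 519.9 kg O₂/d.

R_O ≈ 520 kg O₂/d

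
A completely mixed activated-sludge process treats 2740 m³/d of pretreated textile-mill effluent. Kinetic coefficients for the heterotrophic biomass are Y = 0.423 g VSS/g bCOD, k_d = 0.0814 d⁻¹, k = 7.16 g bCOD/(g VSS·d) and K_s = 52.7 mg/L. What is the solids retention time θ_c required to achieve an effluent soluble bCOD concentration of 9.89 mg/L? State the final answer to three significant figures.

θ_c ≈ 2.52 d

Specific growth rate at S = 9.89 mg/L: μ = YkS/(K_s+S) = 0.423·7.16·9.89/(52.7+9.89) = 0.4786 d⁻¹.
1/θ_c = 0.4786 − 0.0814 = 0.3972 d⁻¹, so θ_c = 2.518 d.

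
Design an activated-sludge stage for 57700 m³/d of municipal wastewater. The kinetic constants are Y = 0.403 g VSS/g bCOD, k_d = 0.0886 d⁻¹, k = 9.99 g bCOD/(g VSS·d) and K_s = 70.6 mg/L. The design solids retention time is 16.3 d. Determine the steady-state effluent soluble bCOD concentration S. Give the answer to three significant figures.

Effluent substrate depends only on kinetics and SRT: S = K_s(1 + k_d θ_c) / [θ_c(Yk − k_d) − 1] = 70.6 × (1 + 0.0886 × 16.3) / [16.3 × (0.403 × 9.99 − 0.0886) − 1] = 172.6 / 63.18 = 2.731 mg/L.

S ≈ 2.73 mg/L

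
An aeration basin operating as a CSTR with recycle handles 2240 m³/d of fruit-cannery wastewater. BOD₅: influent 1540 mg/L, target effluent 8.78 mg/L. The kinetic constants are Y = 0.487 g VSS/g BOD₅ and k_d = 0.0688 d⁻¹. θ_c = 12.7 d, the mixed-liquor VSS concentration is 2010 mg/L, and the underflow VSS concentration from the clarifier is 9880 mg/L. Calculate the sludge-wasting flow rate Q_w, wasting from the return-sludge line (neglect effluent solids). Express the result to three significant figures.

Steady-state biomass mass balance: V·X·(1 + k_d·θ_c) = Y·Q·(S₀ − S)·θ_c, so V = 0.487 × 2240 × (1540 − 8.78) × 12.7 / [2010 × (1 + 0.0688 × 12.7)] = 2.12×10^7 / 3766 = 5633 m³.
Q_w = (V·X)/(θ_c X_r) = 5633 × 2010 / (12.7 × 9880) = 90.23 m³/d.

Q_w ≈ 90.2 m³/d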